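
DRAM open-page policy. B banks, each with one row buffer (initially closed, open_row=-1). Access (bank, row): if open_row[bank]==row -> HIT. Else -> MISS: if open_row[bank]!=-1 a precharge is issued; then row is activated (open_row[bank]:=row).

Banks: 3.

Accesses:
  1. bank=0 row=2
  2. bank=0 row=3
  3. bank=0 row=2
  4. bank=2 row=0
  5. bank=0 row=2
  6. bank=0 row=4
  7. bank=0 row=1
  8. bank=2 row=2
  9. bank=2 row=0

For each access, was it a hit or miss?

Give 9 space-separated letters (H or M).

Acc 1: bank0 row2 -> MISS (open row2); precharges=0
Acc 2: bank0 row3 -> MISS (open row3); precharges=1
Acc 3: bank0 row2 -> MISS (open row2); precharges=2
Acc 4: bank2 row0 -> MISS (open row0); precharges=2
Acc 5: bank0 row2 -> HIT
Acc 6: bank0 row4 -> MISS (open row4); precharges=3
Acc 7: bank0 row1 -> MISS (open row1); precharges=4
Acc 8: bank2 row2 -> MISS (open row2); precharges=5
Acc 9: bank2 row0 -> MISS (open row0); precharges=6

Answer: M M M M H M M M M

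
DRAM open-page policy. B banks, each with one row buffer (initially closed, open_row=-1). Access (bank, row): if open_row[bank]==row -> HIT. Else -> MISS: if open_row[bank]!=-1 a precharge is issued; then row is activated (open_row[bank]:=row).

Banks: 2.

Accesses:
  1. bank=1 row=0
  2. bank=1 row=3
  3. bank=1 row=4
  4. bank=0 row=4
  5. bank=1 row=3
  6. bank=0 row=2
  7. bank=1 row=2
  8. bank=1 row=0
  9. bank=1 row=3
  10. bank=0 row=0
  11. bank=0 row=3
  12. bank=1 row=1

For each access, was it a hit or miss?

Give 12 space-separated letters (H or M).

Acc 1: bank1 row0 -> MISS (open row0); precharges=0
Acc 2: bank1 row3 -> MISS (open row3); precharges=1
Acc 3: bank1 row4 -> MISS (open row4); precharges=2
Acc 4: bank0 row4 -> MISS (open row4); precharges=2
Acc 5: bank1 row3 -> MISS (open row3); precharges=3
Acc 6: bank0 row2 -> MISS (open row2); precharges=4
Acc 7: bank1 row2 -> MISS (open row2); precharges=5
Acc 8: bank1 row0 -> MISS (open row0); precharges=6
Acc 9: bank1 row3 -> MISS (open row3); precharges=7
Acc 10: bank0 row0 -> MISS (open row0); precharges=8
Acc 11: bank0 row3 -> MISS (open row3); precharges=9
Acc 12: bank1 row1 -> MISS (open row1); precharges=10

Answer: M M M M M M M M M M M M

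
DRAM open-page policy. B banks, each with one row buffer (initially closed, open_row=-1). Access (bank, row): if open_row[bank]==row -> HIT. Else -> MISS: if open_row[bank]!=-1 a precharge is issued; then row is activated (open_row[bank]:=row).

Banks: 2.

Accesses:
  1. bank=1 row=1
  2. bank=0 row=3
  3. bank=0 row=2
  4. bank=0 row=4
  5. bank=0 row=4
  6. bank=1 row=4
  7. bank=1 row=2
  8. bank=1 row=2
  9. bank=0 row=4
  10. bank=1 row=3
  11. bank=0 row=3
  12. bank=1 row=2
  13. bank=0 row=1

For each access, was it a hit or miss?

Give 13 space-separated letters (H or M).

Answer: M M M M H M M H H M M M M

Derivation:
Acc 1: bank1 row1 -> MISS (open row1); precharges=0
Acc 2: bank0 row3 -> MISS (open row3); precharges=0
Acc 3: bank0 row2 -> MISS (open row2); precharges=1
Acc 4: bank0 row4 -> MISS (open row4); precharges=2
Acc 5: bank0 row4 -> HIT
Acc 6: bank1 row4 -> MISS (open row4); precharges=3
Acc 7: bank1 row2 -> MISS (open row2); precharges=4
Acc 8: bank1 row2 -> HIT
Acc 9: bank0 row4 -> HIT
Acc 10: bank1 row3 -> MISS (open row3); precharges=5
Acc 11: bank0 row3 -> MISS (open row3); precharges=6
Acc 12: bank1 row2 -> MISS (open row2); precharges=7
Acc 13: bank0 row1 -> MISS (open row1); precharges=8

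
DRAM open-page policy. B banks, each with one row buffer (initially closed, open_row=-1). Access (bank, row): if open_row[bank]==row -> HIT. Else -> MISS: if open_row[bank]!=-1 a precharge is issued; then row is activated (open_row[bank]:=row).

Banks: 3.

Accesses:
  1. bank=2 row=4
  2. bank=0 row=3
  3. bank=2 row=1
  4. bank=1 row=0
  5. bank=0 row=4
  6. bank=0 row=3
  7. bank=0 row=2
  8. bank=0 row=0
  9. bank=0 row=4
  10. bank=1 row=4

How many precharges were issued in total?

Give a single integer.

Answer: 7

Derivation:
Acc 1: bank2 row4 -> MISS (open row4); precharges=0
Acc 2: bank0 row3 -> MISS (open row3); precharges=0
Acc 3: bank2 row1 -> MISS (open row1); precharges=1
Acc 4: bank1 row0 -> MISS (open row0); precharges=1
Acc 5: bank0 row4 -> MISS (open row4); precharges=2
Acc 6: bank0 row3 -> MISS (open row3); precharges=3
Acc 7: bank0 row2 -> MISS (open row2); precharges=4
Acc 8: bank0 row0 -> MISS (open row0); precharges=5
Acc 9: bank0 row4 -> MISS (open row4); precharges=6
Acc 10: bank1 row4 -> MISS (open row4); precharges=7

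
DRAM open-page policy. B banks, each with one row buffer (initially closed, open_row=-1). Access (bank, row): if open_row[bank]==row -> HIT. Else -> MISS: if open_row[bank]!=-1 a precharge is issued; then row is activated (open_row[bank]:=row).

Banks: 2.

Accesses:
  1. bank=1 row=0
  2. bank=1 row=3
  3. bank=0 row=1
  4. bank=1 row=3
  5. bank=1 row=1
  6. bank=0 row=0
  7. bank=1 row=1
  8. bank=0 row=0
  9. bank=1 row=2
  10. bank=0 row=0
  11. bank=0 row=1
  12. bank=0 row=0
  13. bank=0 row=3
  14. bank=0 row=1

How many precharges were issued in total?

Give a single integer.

Acc 1: bank1 row0 -> MISS (open row0); precharges=0
Acc 2: bank1 row3 -> MISS (open row3); precharges=1
Acc 3: bank0 row1 -> MISS (open row1); precharges=1
Acc 4: bank1 row3 -> HIT
Acc 5: bank1 row1 -> MISS (open row1); precharges=2
Acc 6: bank0 row0 -> MISS (open row0); precharges=3
Acc 7: bank1 row1 -> HIT
Acc 8: bank0 row0 -> HIT
Acc 9: bank1 row2 -> MISS (open row2); precharges=4
Acc 10: bank0 row0 -> HIT
Acc 11: bank0 row1 -> MISS (open row1); precharges=5
Acc 12: bank0 row0 -> MISS (open row0); precharges=6
Acc 13: bank0 row3 -> MISS (open row3); precharges=7
Acc 14: bank0 row1 -> MISS (open row1); precharges=8

Answer: 8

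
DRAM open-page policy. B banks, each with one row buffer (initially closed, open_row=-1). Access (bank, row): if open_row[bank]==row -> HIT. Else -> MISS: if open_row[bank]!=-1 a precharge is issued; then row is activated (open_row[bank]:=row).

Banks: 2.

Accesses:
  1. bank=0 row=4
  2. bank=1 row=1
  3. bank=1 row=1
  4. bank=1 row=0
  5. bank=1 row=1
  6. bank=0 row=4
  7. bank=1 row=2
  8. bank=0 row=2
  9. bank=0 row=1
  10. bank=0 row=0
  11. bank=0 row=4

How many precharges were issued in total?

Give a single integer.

Acc 1: bank0 row4 -> MISS (open row4); precharges=0
Acc 2: bank1 row1 -> MISS (open row1); precharges=0
Acc 3: bank1 row1 -> HIT
Acc 4: bank1 row0 -> MISS (open row0); precharges=1
Acc 5: bank1 row1 -> MISS (open row1); precharges=2
Acc 6: bank0 row4 -> HIT
Acc 7: bank1 row2 -> MISS (open row2); precharges=3
Acc 8: bank0 row2 -> MISS (open row2); precharges=4
Acc 9: bank0 row1 -> MISS (open row1); precharges=5
Acc 10: bank0 row0 -> MISS (open row0); precharges=6
Acc 11: bank0 row4 -> MISS (open row4); precharges=7

Answer: 7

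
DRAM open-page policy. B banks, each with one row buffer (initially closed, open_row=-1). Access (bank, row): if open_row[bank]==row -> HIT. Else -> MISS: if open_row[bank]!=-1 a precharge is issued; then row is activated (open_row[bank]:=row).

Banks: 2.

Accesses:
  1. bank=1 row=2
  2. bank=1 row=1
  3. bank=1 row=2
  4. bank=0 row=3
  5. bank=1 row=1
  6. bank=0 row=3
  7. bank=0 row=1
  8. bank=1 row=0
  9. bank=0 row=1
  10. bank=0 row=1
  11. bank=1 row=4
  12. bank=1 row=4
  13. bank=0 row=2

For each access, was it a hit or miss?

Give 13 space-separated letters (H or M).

Acc 1: bank1 row2 -> MISS (open row2); precharges=0
Acc 2: bank1 row1 -> MISS (open row1); precharges=1
Acc 3: bank1 row2 -> MISS (open row2); precharges=2
Acc 4: bank0 row3 -> MISS (open row3); precharges=2
Acc 5: bank1 row1 -> MISS (open row1); precharges=3
Acc 6: bank0 row3 -> HIT
Acc 7: bank0 row1 -> MISS (open row1); precharges=4
Acc 8: bank1 row0 -> MISS (open row0); precharges=5
Acc 9: bank0 row1 -> HIT
Acc 10: bank0 row1 -> HIT
Acc 11: bank1 row4 -> MISS (open row4); precharges=6
Acc 12: bank1 row4 -> HIT
Acc 13: bank0 row2 -> MISS (open row2); precharges=7

Answer: M M M M M H M M H H M H M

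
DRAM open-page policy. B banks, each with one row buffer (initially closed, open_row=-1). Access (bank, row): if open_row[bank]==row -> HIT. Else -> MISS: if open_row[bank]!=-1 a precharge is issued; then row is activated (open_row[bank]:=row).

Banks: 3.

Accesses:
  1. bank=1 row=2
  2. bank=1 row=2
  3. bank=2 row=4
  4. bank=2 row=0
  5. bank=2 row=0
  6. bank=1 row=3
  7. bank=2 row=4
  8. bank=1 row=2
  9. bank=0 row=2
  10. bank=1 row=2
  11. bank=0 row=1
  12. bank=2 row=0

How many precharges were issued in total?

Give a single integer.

Answer: 6

Derivation:
Acc 1: bank1 row2 -> MISS (open row2); precharges=0
Acc 2: bank1 row2 -> HIT
Acc 3: bank2 row4 -> MISS (open row4); precharges=0
Acc 4: bank2 row0 -> MISS (open row0); precharges=1
Acc 5: bank2 row0 -> HIT
Acc 6: bank1 row3 -> MISS (open row3); precharges=2
Acc 7: bank2 row4 -> MISS (open row4); precharges=3
Acc 8: bank1 row2 -> MISS (open row2); precharges=4
Acc 9: bank0 row2 -> MISS (open row2); precharges=4
Acc 10: bank1 row2 -> HIT
Acc 11: bank0 row1 -> MISS (open row1); precharges=5
Acc 12: bank2 row0 -> MISS (open row0); precharges=6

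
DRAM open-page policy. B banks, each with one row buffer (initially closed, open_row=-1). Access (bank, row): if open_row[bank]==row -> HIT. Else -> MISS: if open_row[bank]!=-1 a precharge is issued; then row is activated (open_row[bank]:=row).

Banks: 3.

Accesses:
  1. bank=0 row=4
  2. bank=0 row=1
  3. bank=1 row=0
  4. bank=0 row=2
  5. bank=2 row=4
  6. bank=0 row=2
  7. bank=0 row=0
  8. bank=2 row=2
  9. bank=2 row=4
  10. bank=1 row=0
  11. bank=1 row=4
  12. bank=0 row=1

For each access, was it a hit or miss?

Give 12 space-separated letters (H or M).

Acc 1: bank0 row4 -> MISS (open row4); precharges=0
Acc 2: bank0 row1 -> MISS (open row1); precharges=1
Acc 3: bank1 row0 -> MISS (open row0); precharges=1
Acc 4: bank0 row2 -> MISS (open row2); precharges=2
Acc 5: bank2 row4 -> MISS (open row4); precharges=2
Acc 6: bank0 row2 -> HIT
Acc 7: bank0 row0 -> MISS (open row0); precharges=3
Acc 8: bank2 row2 -> MISS (open row2); precharges=4
Acc 9: bank2 row4 -> MISS (open row4); precharges=5
Acc 10: bank1 row0 -> HIT
Acc 11: bank1 row4 -> MISS (open row4); precharges=6
Acc 12: bank0 row1 -> MISS (open row1); precharges=7

Answer: M M M M M H M M M H M M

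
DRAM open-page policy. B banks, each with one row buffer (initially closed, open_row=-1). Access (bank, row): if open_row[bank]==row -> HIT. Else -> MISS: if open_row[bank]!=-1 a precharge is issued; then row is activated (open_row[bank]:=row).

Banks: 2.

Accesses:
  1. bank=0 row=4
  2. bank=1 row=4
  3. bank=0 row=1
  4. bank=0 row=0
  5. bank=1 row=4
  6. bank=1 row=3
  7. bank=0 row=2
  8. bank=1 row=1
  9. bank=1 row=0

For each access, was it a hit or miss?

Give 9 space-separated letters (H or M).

Acc 1: bank0 row4 -> MISS (open row4); precharges=0
Acc 2: bank1 row4 -> MISS (open row4); precharges=0
Acc 3: bank0 row1 -> MISS (open row1); precharges=1
Acc 4: bank0 row0 -> MISS (open row0); precharges=2
Acc 5: bank1 row4 -> HIT
Acc 6: bank1 row3 -> MISS (open row3); precharges=3
Acc 7: bank0 row2 -> MISS (open row2); precharges=4
Acc 8: bank1 row1 -> MISS (open row1); precharges=5
Acc 9: bank1 row0 -> MISS (open row0); precharges=6

Answer: M M M M H M M M M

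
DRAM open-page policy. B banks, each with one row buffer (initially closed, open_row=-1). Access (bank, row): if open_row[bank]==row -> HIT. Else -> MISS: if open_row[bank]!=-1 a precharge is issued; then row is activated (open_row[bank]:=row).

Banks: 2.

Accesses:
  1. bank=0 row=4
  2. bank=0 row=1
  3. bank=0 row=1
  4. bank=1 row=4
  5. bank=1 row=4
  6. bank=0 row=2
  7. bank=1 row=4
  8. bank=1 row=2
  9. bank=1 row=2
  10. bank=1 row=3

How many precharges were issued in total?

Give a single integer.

Answer: 4

Derivation:
Acc 1: bank0 row4 -> MISS (open row4); precharges=0
Acc 2: bank0 row1 -> MISS (open row1); precharges=1
Acc 3: bank0 row1 -> HIT
Acc 4: bank1 row4 -> MISS (open row4); precharges=1
Acc 5: bank1 row4 -> HIT
Acc 6: bank0 row2 -> MISS (open row2); precharges=2
Acc 7: bank1 row4 -> HIT
Acc 8: bank1 row2 -> MISS (open row2); precharges=3
Acc 9: bank1 row2 -> HIT
Acc 10: bank1 row3 -> MISS (open row3); precharges=4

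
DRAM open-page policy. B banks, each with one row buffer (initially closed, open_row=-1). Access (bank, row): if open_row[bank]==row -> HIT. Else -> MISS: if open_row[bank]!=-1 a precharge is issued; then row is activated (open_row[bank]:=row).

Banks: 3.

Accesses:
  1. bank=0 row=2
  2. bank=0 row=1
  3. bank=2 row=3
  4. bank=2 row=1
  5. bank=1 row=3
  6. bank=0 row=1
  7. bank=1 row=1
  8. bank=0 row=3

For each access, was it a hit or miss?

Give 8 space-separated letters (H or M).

Answer: M M M M M H M M

Derivation:
Acc 1: bank0 row2 -> MISS (open row2); precharges=0
Acc 2: bank0 row1 -> MISS (open row1); precharges=1
Acc 3: bank2 row3 -> MISS (open row3); precharges=1
Acc 4: bank2 row1 -> MISS (open row1); precharges=2
Acc 5: bank1 row3 -> MISS (open row3); precharges=2
Acc 6: bank0 row1 -> HIT
Acc 7: bank1 row1 -> MISS (open row1); precharges=3
Acc 8: bank0 row3 -> MISS (open row3); precharges=4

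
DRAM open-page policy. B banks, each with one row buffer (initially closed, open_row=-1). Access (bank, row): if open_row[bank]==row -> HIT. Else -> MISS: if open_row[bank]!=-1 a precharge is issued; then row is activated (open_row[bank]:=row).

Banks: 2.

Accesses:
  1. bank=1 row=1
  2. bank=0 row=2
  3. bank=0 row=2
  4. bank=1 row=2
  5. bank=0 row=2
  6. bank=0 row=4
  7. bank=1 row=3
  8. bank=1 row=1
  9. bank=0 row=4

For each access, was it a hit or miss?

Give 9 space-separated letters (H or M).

Answer: M M H M H M M M H

Derivation:
Acc 1: bank1 row1 -> MISS (open row1); precharges=0
Acc 2: bank0 row2 -> MISS (open row2); precharges=0
Acc 3: bank0 row2 -> HIT
Acc 4: bank1 row2 -> MISS (open row2); precharges=1
Acc 5: bank0 row2 -> HIT
Acc 6: bank0 row4 -> MISS (open row4); precharges=2
Acc 7: bank1 row3 -> MISS (open row3); precharges=3
Acc 8: bank1 row1 -> MISS (open row1); precharges=4
Acc 9: bank0 row4 -> HIT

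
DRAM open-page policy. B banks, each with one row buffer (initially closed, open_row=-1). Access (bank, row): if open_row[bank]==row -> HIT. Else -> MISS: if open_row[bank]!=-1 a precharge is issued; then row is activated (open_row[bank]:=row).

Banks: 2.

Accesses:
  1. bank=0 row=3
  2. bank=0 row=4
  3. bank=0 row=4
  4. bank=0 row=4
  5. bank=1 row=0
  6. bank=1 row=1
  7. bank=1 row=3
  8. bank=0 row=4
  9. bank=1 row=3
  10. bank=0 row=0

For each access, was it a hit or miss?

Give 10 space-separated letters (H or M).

Answer: M M H H M M M H H M

Derivation:
Acc 1: bank0 row3 -> MISS (open row3); precharges=0
Acc 2: bank0 row4 -> MISS (open row4); precharges=1
Acc 3: bank0 row4 -> HIT
Acc 4: bank0 row4 -> HIT
Acc 5: bank1 row0 -> MISS (open row0); precharges=1
Acc 6: bank1 row1 -> MISS (open row1); precharges=2
Acc 7: bank1 row3 -> MISS (open row3); precharges=3
Acc 8: bank0 row4 -> HIT
Acc 9: bank1 row3 -> HIT
Acc 10: bank0 row0 -> MISS (open row0); precharges=4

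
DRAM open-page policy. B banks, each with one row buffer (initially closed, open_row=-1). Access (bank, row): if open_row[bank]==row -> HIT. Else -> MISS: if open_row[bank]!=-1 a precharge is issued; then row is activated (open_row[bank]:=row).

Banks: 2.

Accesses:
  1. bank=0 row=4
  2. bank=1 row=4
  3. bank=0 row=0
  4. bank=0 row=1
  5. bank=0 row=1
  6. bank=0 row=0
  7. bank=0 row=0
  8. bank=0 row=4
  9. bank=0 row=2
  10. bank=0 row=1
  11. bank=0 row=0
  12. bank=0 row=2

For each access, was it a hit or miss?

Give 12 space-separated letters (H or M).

Acc 1: bank0 row4 -> MISS (open row4); precharges=0
Acc 2: bank1 row4 -> MISS (open row4); precharges=0
Acc 3: bank0 row0 -> MISS (open row0); precharges=1
Acc 4: bank0 row1 -> MISS (open row1); precharges=2
Acc 5: bank0 row1 -> HIT
Acc 6: bank0 row0 -> MISS (open row0); precharges=3
Acc 7: bank0 row0 -> HIT
Acc 8: bank0 row4 -> MISS (open row4); precharges=4
Acc 9: bank0 row2 -> MISS (open row2); precharges=5
Acc 10: bank0 row1 -> MISS (open row1); precharges=6
Acc 11: bank0 row0 -> MISS (open row0); precharges=7
Acc 12: bank0 row2 -> MISS (open row2); precharges=8

Answer: M M M M H M H M M M M M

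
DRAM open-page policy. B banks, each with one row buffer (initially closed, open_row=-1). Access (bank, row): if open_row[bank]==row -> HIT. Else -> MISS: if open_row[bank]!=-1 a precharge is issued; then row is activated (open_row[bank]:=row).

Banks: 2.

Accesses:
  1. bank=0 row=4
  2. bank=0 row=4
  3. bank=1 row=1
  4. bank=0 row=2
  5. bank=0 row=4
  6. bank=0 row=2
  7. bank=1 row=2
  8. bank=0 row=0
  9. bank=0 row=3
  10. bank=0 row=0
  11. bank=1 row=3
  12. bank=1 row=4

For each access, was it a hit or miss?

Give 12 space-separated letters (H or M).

Answer: M H M M M M M M M M M M

Derivation:
Acc 1: bank0 row4 -> MISS (open row4); precharges=0
Acc 2: bank0 row4 -> HIT
Acc 3: bank1 row1 -> MISS (open row1); precharges=0
Acc 4: bank0 row2 -> MISS (open row2); precharges=1
Acc 5: bank0 row4 -> MISS (open row4); precharges=2
Acc 6: bank0 row2 -> MISS (open row2); precharges=3
Acc 7: bank1 row2 -> MISS (open row2); precharges=4
Acc 8: bank0 row0 -> MISS (open row0); precharges=5
Acc 9: bank0 row3 -> MISS (open row3); precharges=6
Acc 10: bank0 row0 -> MISS (open row0); precharges=7
Acc 11: bank1 row3 -> MISS (open row3); precharges=8
Acc 12: bank1 row4 -> MISS (open row4); precharges=9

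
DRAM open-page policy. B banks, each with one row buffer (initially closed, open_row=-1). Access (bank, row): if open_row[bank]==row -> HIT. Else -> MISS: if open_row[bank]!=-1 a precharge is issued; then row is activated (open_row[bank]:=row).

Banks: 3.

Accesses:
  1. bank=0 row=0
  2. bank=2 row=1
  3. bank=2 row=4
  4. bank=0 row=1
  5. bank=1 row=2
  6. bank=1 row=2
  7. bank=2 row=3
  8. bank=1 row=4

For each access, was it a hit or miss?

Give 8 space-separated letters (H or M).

Answer: M M M M M H M M

Derivation:
Acc 1: bank0 row0 -> MISS (open row0); precharges=0
Acc 2: bank2 row1 -> MISS (open row1); precharges=0
Acc 3: bank2 row4 -> MISS (open row4); precharges=1
Acc 4: bank0 row1 -> MISS (open row1); precharges=2
Acc 5: bank1 row2 -> MISS (open row2); precharges=2
Acc 6: bank1 row2 -> HIT
Acc 7: bank2 row3 -> MISS (open row3); precharges=3
Acc 8: bank1 row4 -> MISS (open row4); precharges=4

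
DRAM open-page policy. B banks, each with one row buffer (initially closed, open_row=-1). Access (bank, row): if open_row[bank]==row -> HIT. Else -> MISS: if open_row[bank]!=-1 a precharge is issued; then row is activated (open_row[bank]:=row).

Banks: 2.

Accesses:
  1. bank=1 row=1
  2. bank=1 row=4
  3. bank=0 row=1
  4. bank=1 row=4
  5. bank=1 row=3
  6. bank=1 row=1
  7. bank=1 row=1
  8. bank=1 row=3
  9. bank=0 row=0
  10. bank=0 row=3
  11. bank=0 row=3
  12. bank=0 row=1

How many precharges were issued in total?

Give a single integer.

Acc 1: bank1 row1 -> MISS (open row1); precharges=0
Acc 2: bank1 row4 -> MISS (open row4); precharges=1
Acc 3: bank0 row1 -> MISS (open row1); precharges=1
Acc 4: bank1 row4 -> HIT
Acc 5: bank1 row3 -> MISS (open row3); precharges=2
Acc 6: bank1 row1 -> MISS (open row1); precharges=3
Acc 7: bank1 row1 -> HIT
Acc 8: bank1 row3 -> MISS (open row3); precharges=4
Acc 9: bank0 row0 -> MISS (open row0); precharges=5
Acc 10: bank0 row3 -> MISS (open row3); precharges=6
Acc 11: bank0 row3 -> HIT
Acc 12: bank0 row1 -> MISS (open row1); precharges=7

Answer: 7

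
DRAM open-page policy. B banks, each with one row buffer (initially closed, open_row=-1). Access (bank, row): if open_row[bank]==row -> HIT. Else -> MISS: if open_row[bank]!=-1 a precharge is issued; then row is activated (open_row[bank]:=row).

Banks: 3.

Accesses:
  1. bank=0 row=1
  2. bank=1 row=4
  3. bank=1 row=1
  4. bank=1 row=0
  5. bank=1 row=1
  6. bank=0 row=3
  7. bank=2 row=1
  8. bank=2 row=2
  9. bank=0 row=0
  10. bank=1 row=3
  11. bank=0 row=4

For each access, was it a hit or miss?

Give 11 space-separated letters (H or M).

Answer: M M M M M M M M M M M

Derivation:
Acc 1: bank0 row1 -> MISS (open row1); precharges=0
Acc 2: bank1 row4 -> MISS (open row4); precharges=0
Acc 3: bank1 row1 -> MISS (open row1); precharges=1
Acc 4: bank1 row0 -> MISS (open row0); precharges=2
Acc 5: bank1 row1 -> MISS (open row1); precharges=3
Acc 6: bank0 row3 -> MISS (open row3); precharges=4
Acc 7: bank2 row1 -> MISS (open row1); precharges=4
Acc 8: bank2 row2 -> MISS (open row2); precharges=5
Acc 9: bank0 row0 -> MISS (open row0); precharges=6
Acc 10: bank1 row3 -> MISS (open row3); precharges=7
Acc 11: bank0 row4 -> MISS (open row4); precharges=8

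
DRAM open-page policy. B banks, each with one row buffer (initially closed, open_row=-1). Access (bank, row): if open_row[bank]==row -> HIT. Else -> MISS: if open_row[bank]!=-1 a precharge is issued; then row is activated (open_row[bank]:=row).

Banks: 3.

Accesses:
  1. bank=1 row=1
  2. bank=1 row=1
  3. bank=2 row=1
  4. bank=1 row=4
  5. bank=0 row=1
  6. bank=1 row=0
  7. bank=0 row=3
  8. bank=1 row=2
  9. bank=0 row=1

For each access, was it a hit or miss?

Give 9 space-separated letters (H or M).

Answer: M H M M M M M M M

Derivation:
Acc 1: bank1 row1 -> MISS (open row1); precharges=0
Acc 2: bank1 row1 -> HIT
Acc 3: bank2 row1 -> MISS (open row1); precharges=0
Acc 4: bank1 row4 -> MISS (open row4); precharges=1
Acc 5: bank0 row1 -> MISS (open row1); precharges=1
Acc 6: bank1 row0 -> MISS (open row0); precharges=2
Acc 7: bank0 row3 -> MISS (open row3); precharges=3
Acc 8: bank1 row2 -> MISS (open row2); precharges=4
Acc 9: bank0 row1 -> MISS (open row1); precharges=5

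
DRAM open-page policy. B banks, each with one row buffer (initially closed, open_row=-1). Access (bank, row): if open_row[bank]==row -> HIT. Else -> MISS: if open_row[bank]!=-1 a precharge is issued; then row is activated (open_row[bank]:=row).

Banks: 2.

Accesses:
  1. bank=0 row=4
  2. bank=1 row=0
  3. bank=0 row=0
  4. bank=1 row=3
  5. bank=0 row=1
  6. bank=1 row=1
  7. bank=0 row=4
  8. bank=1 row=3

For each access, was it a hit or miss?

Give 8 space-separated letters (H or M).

Acc 1: bank0 row4 -> MISS (open row4); precharges=0
Acc 2: bank1 row0 -> MISS (open row0); precharges=0
Acc 3: bank0 row0 -> MISS (open row0); precharges=1
Acc 4: bank1 row3 -> MISS (open row3); precharges=2
Acc 5: bank0 row1 -> MISS (open row1); precharges=3
Acc 6: bank1 row1 -> MISS (open row1); precharges=4
Acc 7: bank0 row4 -> MISS (open row4); precharges=5
Acc 8: bank1 row3 -> MISS (open row3); precharges=6

Answer: M M M M M M M M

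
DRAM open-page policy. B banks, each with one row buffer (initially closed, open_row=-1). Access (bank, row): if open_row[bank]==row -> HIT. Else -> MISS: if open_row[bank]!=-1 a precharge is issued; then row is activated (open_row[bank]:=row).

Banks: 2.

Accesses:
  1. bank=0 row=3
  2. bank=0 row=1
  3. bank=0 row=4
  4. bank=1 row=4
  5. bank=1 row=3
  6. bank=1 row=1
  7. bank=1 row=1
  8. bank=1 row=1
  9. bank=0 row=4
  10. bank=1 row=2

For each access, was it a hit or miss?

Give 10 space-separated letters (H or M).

Acc 1: bank0 row3 -> MISS (open row3); precharges=0
Acc 2: bank0 row1 -> MISS (open row1); precharges=1
Acc 3: bank0 row4 -> MISS (open row4); precharges=2
Acc 4: bank1 row4 -> MISS (open row4); precharges=2
Acc 5: bank1 row3 -> MISS (open row3); precharges=3
Acc 6: bank1 row1 -> MISS (open row1); precharges=4
Acc 7: bank1 row1 -> HIT
Acc 8: bank1 row1 -> HIT
Acc 9: bank0 row4 -> HIT
Acc 10: bank1 row2 -> MISS (open row2); precharges=5

Answer: M M M M M M H H H M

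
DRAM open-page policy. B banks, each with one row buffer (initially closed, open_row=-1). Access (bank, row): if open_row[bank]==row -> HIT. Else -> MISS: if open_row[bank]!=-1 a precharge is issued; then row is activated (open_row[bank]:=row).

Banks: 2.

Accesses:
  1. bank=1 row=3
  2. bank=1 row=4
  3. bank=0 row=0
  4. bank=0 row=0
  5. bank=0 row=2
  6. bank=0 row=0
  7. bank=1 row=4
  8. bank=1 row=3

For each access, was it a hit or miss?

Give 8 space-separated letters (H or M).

Answer: M M M H M M H M

Derivation:
Acc 1: bank1 row3 -> MISS (open row3); precharges=0
Acc 2: bank1 row4 -> MISS (open row4); precharges=1
Acc 3: bank0 row0 -> MISS (open row0); precharges=1
Acc 4: bank0 row0 -> HIT
Acc 5: bank0 row2 -> MISS (open row2); precharges=2
Acc 6: bank0 row0 -> MISS (open row0); precharges=3
Acc 7: bank1 row4 -> HIT
Acc 8: bank1 row3 -> MISS (open row3); precharges=4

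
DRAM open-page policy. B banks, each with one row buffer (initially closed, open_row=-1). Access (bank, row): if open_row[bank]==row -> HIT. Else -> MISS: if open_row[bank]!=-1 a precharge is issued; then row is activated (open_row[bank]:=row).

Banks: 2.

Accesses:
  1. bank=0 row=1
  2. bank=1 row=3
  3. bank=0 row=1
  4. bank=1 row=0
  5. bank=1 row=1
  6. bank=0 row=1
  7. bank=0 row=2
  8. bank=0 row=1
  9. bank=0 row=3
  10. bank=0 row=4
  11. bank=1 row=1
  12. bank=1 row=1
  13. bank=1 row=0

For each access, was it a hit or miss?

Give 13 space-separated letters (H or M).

Acc 1: bank0 row1 -> MISS (open row1); precharges=0
Acc 2: bank1 row3 -> MISS (open row3); precharges=0
Acc 3: bank0 row1 -> HIT
Acc 4: bank1 row0 -> MISS (open row0); precharges=1
Acc 5: bank1 row1 -> MISS (open row1); precharges=2
Acc 6: bank0 row1 -> HIT
Acc 7: bank0 row2 -> MISS (open row2); precharges=3
Acc 8: bank0 row1 -> MISS (open row1); precharges=4
Acc 9: bank0 row3 -> MISS (open row3); precharges=5
Acc 10: bank0 row4 -> MISS (open row4); precharges=6
Acc 11: bank1 row1 -> HIT
Acc 12: bank1 row1 -> HIT
Acc 13: bank1 row0 -> MISS (open row0); precharges=7

Answer: M M H M M H M M M M H H M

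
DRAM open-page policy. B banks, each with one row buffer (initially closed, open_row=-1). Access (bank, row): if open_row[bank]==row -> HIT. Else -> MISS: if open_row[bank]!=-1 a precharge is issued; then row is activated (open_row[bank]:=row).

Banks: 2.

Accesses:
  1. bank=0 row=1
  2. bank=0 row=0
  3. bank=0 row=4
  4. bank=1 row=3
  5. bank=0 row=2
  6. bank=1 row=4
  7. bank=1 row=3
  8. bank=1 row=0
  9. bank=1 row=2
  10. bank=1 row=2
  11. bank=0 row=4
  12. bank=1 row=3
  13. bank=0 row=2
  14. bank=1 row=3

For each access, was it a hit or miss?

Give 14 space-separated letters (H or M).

Acc 1: bank0 row1 -> MISS (open row1); precharges=0
Acc 2: bank0 row0 -> MISS (open row0); precharges=1
Acc 3: bank0 row4 -> MISS (open row4); precharges=2
Acc 4: bank1 row3 -> MISS (open row3); precharges=2
Acc 5: bank0 row2 -> MISS (open row2); precharges=3
Acc 6: bank1 row4 -> MISS (open row4); precharges=4
Acc 7: bank1 row3 -> MISS (open row3); precharges=5
Acc 8: bank1 row0 -> MISS (open row0); precharges=6
Acc 9: bank1 row2 -> MISS (open row2); precharges=7
Acc 10: bank1 row2 -> HIT
Acc 11: bank0 row4 -> MISS (open row4); precharges=8
Acc 12: bank1 row3 -> MISS (open row3); precharges=9
Acc 13: bank0 row2 -> MISS (open row2); precharges=10
Acc 14: bank1 row3 -> HIT

Answer: M M M M M M M M M H M M M H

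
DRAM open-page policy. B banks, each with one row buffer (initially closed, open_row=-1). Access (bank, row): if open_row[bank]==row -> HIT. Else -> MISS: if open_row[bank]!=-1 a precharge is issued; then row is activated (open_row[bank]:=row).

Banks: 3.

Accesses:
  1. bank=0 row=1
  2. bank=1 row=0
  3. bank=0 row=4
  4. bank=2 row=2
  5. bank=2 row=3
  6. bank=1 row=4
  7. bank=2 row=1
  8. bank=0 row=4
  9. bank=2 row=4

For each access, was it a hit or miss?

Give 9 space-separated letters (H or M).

Answer: M M M M M M M H M

Derivation:
Acc 1: bank0 row1 -> MISS (open row1); precharges=0
Acc 2: bank1 row0 -> MISS (open row0); precharges=0
Acc 3: bank0 row4 -> MISS (open row4); precharges=1
Acc 4: bank2 row2 -> MISS (open row2); precharges=1
Acc 5: bank2 row3 -> MISS (open row3); precharges=2
Acc 6: bank1 row4 -> MISS (open row4); precharges=3
Acc 7: bank2 row1 -> MISS (open row1); precharges=4
Acc 8: bank0 row4 -> HIT
Acc 9: bank2 row4 -> MISS (open row4); precharges=5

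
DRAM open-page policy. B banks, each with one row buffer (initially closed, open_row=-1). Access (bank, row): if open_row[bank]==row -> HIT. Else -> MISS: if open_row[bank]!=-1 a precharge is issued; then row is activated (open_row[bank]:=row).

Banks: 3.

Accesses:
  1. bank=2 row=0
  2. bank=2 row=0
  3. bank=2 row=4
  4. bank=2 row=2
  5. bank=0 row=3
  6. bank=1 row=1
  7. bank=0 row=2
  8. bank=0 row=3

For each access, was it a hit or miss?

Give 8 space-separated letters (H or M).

Answer: M H M M M M M M

Derivation:
Acc 1: bank2 row0 -> MISS (open row0); precharges=0
Acc 2: bank2 row0 -> HIT
Acc 3: bank2 row4 -> MISS (open row4); precharges=1
Acc 4: bank2 row2 -> MISS (open row2); precharges=2
Acc 5: bank0 row3 -> MISS (open row3); precharges=2
Acc 6: bank1 row1 -> MISS (open row1); precharges=2
Acc 7: bank0 row2 -> MISS (open row2); precharges=3
Acc 8: bank0 row3 -> MISS (open row3); precharges=4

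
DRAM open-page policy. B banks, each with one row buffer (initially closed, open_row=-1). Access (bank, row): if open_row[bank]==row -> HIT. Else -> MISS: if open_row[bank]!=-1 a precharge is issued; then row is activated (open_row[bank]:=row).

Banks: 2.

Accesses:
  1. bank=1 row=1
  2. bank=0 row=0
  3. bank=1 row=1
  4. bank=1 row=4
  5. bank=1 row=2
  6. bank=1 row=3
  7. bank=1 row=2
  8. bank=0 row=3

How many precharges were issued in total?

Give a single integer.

Acc 1: bank1 row1 -> MISS (open row1); precharges=0
Acc 2: bank0 row0 -> MISS (open row0); precharges=0
Acc 3: bank1 row1 -> HIT
Acc 4: bank1 row4 -> MISS (open row4); precharges=1
Acc 5: bank1 row2 -> MISS (open row2); precharges=2
Acc 6: bank1 row3 -> MISS (open row3); precharges=3
Acc 7: bank1 row2 -> MISS (open row2); precharges=4
Acc 8: bank0 row3 -> MISS (open row3); precharges=5

Answer: 5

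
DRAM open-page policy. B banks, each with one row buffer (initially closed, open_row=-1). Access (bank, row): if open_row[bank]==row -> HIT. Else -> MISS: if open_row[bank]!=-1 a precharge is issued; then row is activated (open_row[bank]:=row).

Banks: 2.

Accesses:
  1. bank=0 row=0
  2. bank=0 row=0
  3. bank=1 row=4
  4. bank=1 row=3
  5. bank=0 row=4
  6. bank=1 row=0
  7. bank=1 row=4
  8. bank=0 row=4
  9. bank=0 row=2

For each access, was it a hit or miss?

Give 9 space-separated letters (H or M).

Answer: M H M M M M M H M

Derivation:
Acc 1: bank0 row0 -> MISS (open row0); precharges=0
Acc 2: bank0 row0 -> HIT
Acc 3: bank1 row4 -> MISS (open row4); precharges=0
Acc 4: bank1 row3 -> MISS (open row3); precharges=1
Acc 5: bank0 row4 -> MISS (open row4); precharges=2
Acc 6: bank1 row0 -> MISS (open row0); precharges=3
Acc 7: bank1 row4 -> MISS (open row4); precharges=4
Acc 8: bank0 row4 -> HIT
Acc 9: bank0 row2 -> MISS (open row2); precharges=5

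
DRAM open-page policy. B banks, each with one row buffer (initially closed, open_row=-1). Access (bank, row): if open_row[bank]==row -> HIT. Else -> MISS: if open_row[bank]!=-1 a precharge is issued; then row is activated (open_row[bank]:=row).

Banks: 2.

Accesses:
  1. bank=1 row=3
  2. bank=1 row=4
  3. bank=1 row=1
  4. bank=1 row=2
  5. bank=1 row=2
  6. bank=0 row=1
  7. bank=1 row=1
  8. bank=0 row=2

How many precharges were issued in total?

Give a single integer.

Acc 1: bank1 row3 -> MISS (open row3); precharges=0
Acc 2: bank1 row4 -> MISS (open row4); precharges=1
Acc 3: bank1 row1 -> MISS (open row1); precharges=2
Acc 4: bank1 row2 -> MISS (open row2); precharges=3
Acc 5: bank1 row2 -> HIT
Acc 6: bank0 row1 -> MISS (open row1); precharges=3
Acc 7: bank1 row1 -> MISS (open row1); precharges=4
Acc 8: bank0 row2 -> MISS (open row2); precharges=5

Answer: 5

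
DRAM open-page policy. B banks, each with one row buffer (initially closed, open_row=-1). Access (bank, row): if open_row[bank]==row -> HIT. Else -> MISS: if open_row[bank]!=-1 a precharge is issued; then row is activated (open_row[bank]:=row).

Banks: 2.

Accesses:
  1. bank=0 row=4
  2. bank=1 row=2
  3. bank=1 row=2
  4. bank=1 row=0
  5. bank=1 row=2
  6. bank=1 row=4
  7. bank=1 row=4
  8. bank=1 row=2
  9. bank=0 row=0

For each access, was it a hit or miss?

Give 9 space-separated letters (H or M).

Acc 1: bank0 row4 -> MISS (open row4); precharges=0
Acc 2: bank1 row2 -> MISS (open row2); precharges=0
Acc 3: bank1 row2 -> HIT
Acc 4: bank1 row0 -> MISS (open row0); precharges=1
Acc 5: bank1 row2 -> MISS (open row2); precharges=2
Acc 6: bank1 row4 -> MISS (open row4); precharges=3
Acc 7: bank1 row4 -> HIT
Acc 8: bank1 row2 -> MISS (open row2); precharges=4
Acc 9: bank0 row0 -> MISS (open row0); precharges=5

Answer: M M H M M M H M M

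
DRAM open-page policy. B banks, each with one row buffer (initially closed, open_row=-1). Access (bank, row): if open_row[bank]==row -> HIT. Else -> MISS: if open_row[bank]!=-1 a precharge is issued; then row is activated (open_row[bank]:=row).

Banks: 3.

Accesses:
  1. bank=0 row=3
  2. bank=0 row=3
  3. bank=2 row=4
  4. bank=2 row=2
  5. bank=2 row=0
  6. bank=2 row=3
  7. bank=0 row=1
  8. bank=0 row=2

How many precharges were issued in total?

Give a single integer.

Acc 1: bank0 row3 -> MISS (open row3); precharges=0
Acc 2: bank0 row3 -> HIT
Acc 3: bank2 row4 -> MISS (open row4); precharges=0
Acc 4: bank2 row2 -> MISS (open row2); precharges=1
Acc 5: bank2 row0 -> MISS (open row0); precharges=2
Acc 6: bank2 row3 -> MISS (open row3); precharges=3
Acc 7: bank0 row1 -> MISS (open row1); precharges=4
Acc 8: bank0 row2 -> MISS (open row2); precharges=5

Answer: 5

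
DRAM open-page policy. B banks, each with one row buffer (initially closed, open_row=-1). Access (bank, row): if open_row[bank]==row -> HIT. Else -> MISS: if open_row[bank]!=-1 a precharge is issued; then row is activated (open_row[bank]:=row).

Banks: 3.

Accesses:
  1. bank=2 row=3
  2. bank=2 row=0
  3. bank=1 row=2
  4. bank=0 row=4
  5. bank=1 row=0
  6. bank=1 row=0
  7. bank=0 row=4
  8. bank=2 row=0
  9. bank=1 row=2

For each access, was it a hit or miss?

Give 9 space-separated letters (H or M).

Answer: M M M M M H H H M

Derivation:
Acc 1: bank2 row3 -> MISS (open row3); precharges=0
Acc 2: bank2 row0 -> MISS (open row0); precharges=1
Acc 3: bank1 row2 -> MISS (open row2); precharges=1
Acc 4: bank0 row4 -> MISS (open row4); precharges=1
Acc 5: bank1 row0 -> MISS (open row0); precharges=2
Acc 6: bank1 row0 -> HIT
Acc 7: bank0 row4 -> HIT
Acc 8: bank2 row0 -> HIT
Acc 9: bank1 row2 -> MISS (open row2); precharges=3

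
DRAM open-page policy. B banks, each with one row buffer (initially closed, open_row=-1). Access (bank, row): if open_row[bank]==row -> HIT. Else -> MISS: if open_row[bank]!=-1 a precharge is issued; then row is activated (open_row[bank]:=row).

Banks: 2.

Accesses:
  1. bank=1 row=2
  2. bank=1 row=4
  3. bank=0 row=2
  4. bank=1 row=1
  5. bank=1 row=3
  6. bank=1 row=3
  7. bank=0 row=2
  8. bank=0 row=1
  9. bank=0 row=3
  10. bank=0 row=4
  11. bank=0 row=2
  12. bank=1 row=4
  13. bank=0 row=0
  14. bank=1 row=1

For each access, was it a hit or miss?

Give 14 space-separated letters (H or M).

Acc 1: bank1 row2 -> MISS (open row2); precharges=0
Acc 2: bank1 row4 -> MISS (open row4); precharges=1
Acc 3: bank0 row2 -> MISS (open row2); precharges=1
Acc 4: bank1 row1 -> MISS (open row1); precharges=2
Acc 5: bank1 row3 -> MISS (open row3); precharges=3
Acc 6: bank1 row3 -> HIT
Acc 7: bank0 row2 -> HIT
Acc 8: bank0 row1 -> MISS (open row1); precharges=4
Acc 9: bank0 row3 -> MISS (open row3); precharges=5
Acc 10: bank0 row4 -> MISS (open row4); precharges=6
Acc 11: bank0 row2 -> MISS (open row2); precharges=7
Acc 12: bank1 row4 -> MISS (open row4); precharges=8
Acc 13: bank0 row0 -> MISS (open row0); precharges=9
Acc 14: bank1 row1 -> MISS (open row1); precharges=10

Answer: M M M M M H H M M M M M M M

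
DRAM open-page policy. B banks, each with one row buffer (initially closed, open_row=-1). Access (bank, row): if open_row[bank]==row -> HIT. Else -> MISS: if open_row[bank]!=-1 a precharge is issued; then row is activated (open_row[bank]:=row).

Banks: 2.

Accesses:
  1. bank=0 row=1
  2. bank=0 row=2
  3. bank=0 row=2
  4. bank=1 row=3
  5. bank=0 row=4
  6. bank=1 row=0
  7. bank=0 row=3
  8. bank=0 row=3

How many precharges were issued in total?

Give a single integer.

Acc 1: bank0 row1 -> MISS (open row1); precharges=0
Acc 2: bank0 row2 -> MISS (open row2); precharges=1
Acc 3: bank0 row2 -> HIT
Acc 4: bank1 row3 -> MISS (open row3); precharges=1
Acc 5: bank0 row4 -> MISS (open row4); precharges=2
Acc 6: bank1 row0 -> MISS (open row0); precharges=3
Acc 7: bank0 row3 -> MISS (open row3); precharges=4
Acc 8: bank0 row3 -> HIT

Answer: 4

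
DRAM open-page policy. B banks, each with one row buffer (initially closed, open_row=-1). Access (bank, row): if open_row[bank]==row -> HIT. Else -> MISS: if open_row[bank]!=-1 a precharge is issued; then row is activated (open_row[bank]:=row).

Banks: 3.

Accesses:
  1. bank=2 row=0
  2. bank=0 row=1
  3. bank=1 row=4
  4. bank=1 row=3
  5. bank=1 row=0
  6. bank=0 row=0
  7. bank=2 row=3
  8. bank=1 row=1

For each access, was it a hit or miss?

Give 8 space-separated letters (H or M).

Acc 1: bank2 row0 -> MISS (open row0); precharges=0
Acc 2: bank0 row1 -> MISS (open row1); precharges=0
Acc 3: bank1 row4 -> MISS (open row4); precharges=0
Acc 4: bank1 row3 -> MISS (open row3); precharges=1
Acc 5: bank1 row0 -> MISS (open row0); precharges=2
Acc 6: bank0 row0 -> MISS (open row0); precharges=3
Acc 7: bank2 row3 -> MISS (open row3); precharges=4
Acc 8: bank1 row1 -> MISS (open row1); precharges=5

Answer: M M M M M M M M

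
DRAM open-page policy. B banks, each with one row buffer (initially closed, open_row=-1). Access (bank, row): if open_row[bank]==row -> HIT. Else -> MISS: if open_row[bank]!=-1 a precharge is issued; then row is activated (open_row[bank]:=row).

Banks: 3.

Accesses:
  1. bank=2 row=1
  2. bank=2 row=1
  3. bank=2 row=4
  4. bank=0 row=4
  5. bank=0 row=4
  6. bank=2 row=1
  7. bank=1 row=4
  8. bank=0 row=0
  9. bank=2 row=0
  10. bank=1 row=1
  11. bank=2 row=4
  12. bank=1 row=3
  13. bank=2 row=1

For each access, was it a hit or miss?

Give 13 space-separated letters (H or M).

Acc 1: bank2 row1 -> MISS (open row1); precharges=0
Acc 2: bank2 row1 -> HIT
Acc 3: bank2 row4 -> MISS (open row4); precharges=1
Acc 4: bank0 row4 -> MISS (open row4); precharges=1
Acc 5: bank0 row4 -> HIT
Acc 6: bank2 row1 -> MISS (open row1); precharges=2
Acc 7: bank1 row4 -> MISS (open row4); precharges=2
Acc 8: bank0 row0 -> MISS (open row0); precharges=3
Acc 9: bank2 row0 -> MISS (open row0); precharges=4
Acc 10: bank1 row1 -> MISS (open row1); precharges=5
Acc 11: bank2 row4 -> MISS (open row4); precharges=6
Acc 12: bank1 row3 -> MISS (open row3); precharges=7
Acc 13: bank2 row1 -> MISS (open row1); precharges=8

Answer: M H M M H M M M M M M M M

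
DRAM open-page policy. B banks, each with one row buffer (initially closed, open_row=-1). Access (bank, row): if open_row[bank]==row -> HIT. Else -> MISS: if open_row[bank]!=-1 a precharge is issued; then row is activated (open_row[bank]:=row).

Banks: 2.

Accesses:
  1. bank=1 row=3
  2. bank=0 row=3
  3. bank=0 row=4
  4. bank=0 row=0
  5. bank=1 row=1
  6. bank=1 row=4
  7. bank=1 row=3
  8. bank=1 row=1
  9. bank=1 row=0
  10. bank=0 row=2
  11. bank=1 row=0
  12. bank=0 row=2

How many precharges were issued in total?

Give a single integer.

Answer: 8

Derivation:
Acc 1: bank1 row3 -> MISS (open row3); precharges=0
Acc 2: bank0 row3 -> MISS (open row3); precharges=0
Acc 3: bank0 row4 -> MISS (open row4); precharges=1
Acc 4: bank0 row0 -> MISS (open row0); precharges=2
Acc 5: bank1 row1 -> MISS (open row1); precharges=3
Acc 6: bank1 row4 -> MISS (open row4); precharges=4
Acc 7: bank1 row3 -> MISS (open row3); precharges=5
Acc 8: bank1 row1 -> MISS (open row1); precharges=6
Acc 9: bank1 row0 -> MISS (open row0); precharges=7
Acc 10: bank0 row2 -> MISS (open row2); precharges=8
Acc 11: bank1 row0 -> HIT
Acc 12: bank0 row2 -> HIT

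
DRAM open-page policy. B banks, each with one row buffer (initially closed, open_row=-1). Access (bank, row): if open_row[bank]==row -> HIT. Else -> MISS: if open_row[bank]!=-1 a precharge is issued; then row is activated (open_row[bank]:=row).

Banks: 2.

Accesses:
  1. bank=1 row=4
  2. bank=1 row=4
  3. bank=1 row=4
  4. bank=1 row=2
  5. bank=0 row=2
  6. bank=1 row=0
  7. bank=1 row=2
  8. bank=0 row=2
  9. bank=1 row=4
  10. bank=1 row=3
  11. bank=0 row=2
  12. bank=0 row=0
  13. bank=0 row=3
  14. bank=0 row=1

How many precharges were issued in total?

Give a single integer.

Answer: 8

Derivation:
Acc 1: bank1 row4 -> MISS (open row4); precharges=0
Acc 2: bank1 row4 -> HIT
Acc 3: bank1 row4 -> HIT
Acc 4: bank1 row2 -> MISS (open row2); precharges=1
Acc 5: bank0 row2 -> MISS (open row2); precharges=1
Acc 6: bank1 row0 -> MISS (open row0); precharges=2
Acc 7: bank1 row2 -> MISS (open row2); precharges=3
Acc 8: bank0 row2 -> HIT
Acc 9: bank1 row4 -> MISS (open row4); precharges=4
Acc 10: bank1 row3 -> MISS (open row3); precharges=5
Acc 11: bank0 row2 -> HIT
Acc 12: bank0 row0 -> MISS (open row0); precharges=6
Acc 13: bank0 row3 -> MISS (open row3); precharges=7
Acc 14: bank0 row1 -> MISS (open row1); precharges=8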